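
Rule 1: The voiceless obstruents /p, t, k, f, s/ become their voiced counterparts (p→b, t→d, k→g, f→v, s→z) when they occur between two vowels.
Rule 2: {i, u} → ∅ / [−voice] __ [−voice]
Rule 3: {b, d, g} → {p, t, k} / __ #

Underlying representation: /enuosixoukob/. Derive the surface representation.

Rule 1 (intervocalic voicing): /s/ is a voiceless obstruent between vowels /o/ and /i/, so it voices to [z]. /k/ is a voiceless obstruent between vowels /u/ and /o/, so it voices to [g]. /enuosixoukob/ → enuozixougob.
Rule 2 (high vowel syncope): no segment meets the environment; /enuozixougob/ is unchanged.
Rule 3 (final devoicing): /b/ is a voiced stop in word-final position, so it devoices to [p]. /enuozixougob/ → enuozixougop.

enuozixougop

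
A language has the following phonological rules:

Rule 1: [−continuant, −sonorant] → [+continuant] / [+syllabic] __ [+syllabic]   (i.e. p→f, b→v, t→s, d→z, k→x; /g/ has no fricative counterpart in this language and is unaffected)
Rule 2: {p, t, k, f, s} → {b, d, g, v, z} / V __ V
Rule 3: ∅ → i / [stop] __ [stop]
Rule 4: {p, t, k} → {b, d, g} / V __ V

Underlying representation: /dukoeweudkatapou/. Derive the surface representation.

duxoeweudigazavou

Rule 1 (intervocalic spirantization): /k/ is a stop between vowels /u/ and /o/, so it spirantizes to the fricative [x]. /t/ is a stop between vowels /a/ and /a/, so it spirantizes to the fricative [s]. /p/ is a stop between vowels /a/ and /o/, so it spirantizes to the fricative [f]. /dukoeweudkatapou/ → duxoeweudkasafou.
Rule 2 (intervocalic voicing): /s/ is a voiceless obstruent between vowels /a/ and /a/, so it voices to [z]. /f/ is a voiceless obstruent between vowels /a/ and /o/, so it voices to [v]. /duxoeweudkasafou/ → duxoeweudkazavou.
Rule 3 (stop-cluster i-epenthesis): /d/ and /k/ form a stop–stop cluster, so [i] is inserted between them. /duxoeweudkazavou/ → duxoeweudikazavou.
Rule 4 (intervocalic voicing): /k/ is a voiceless stop between vowels /i/ and /a/, so it voices to [g]. /duxoeweudikazavou/ → duxoeweudigazavou.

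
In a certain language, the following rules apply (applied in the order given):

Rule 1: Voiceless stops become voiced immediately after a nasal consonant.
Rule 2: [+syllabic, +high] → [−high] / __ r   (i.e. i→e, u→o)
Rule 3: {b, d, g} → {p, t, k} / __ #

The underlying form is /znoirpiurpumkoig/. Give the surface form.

znoerpiorpumgoik

Rule 1 (post-nasal voicing): /k/ is a voiceless stop immediately after the nasal /m/, so it voices to [g]. /znoirpiurpumkoig/ → znoirpiurpumgoig.
Rule 2 (pre-rhotic lowering): /i/ is a high vowel immediately before /r/, so it lowers to [e]. /u/ is a high vowel immediately before /r/, so it lowers to [o]. /znoirpiurpumgoig/ → znoerpiorpumgoig.
Rule 3 (final devoicing): /g/ is a voiced stop in word-final position, so it devoices to [k]. /znoerpiorpumgoig/ → znoerpiorpumgoik.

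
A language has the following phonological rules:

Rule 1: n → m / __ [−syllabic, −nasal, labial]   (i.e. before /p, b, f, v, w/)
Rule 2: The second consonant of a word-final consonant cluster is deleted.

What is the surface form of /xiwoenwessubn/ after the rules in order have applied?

Rule 1 (nasal place assimilation): /n/ precedes the labial consonant /w/, so it assimilates in place to [m]. /xiwoenwessubn/ → xiwoemwessubn.
Rule 2 (final cluster simplification): /n/ is the second consonant of a word-final cluster /bn/, so it deletes. /xiwoemwessubn/ → xiwoemwessub.

xiwoemwessub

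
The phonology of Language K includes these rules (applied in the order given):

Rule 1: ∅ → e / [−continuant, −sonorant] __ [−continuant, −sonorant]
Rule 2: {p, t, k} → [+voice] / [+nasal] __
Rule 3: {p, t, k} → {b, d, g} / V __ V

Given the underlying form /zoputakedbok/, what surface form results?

zobudagedebok

Rule 1 (stop-cluster e-epenthesis): /d/ and /b/ form a stop–stop cluster, so [e] is inserted between them. /zoputakedbok/ → zoputakedebok.
Rule 2 (post-nasal voicing): no segment meets the environment; /zoputakedebok/ is unchanged.
Rule 3 (intervocalic voicing): /p/ is a voiceless stop between vowels /o/ and /u/, so it voices to [b]. /t/ is a voiceless stop between vowels /u/ and /a/, so it voices to [d]. /k/ is a voiceless stop between vowels /a/ and /e/, so it voices to [g]. /zoputakedebok/ → zobudagedebok.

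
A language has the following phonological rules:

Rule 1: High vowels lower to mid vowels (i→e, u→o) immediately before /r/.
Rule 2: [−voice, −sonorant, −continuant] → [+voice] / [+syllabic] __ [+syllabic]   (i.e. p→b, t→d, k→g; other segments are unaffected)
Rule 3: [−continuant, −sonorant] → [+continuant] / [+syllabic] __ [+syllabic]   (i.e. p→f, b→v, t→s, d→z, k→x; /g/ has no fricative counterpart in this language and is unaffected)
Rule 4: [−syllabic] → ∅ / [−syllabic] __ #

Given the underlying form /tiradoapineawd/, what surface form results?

terazoavineaw

Rule 1 (pre-rhotic lowering): /i/ is a high vowel immediately before /r/, so it lowers to [e]. /tiradoapineawd/ → teradoapineawd.
Rule 2 (intervocalic voicing): /p/ is a voiceless stop between vowels /a/ and /i/, so it voices to [b]. /teradoapineawd/ → teradoabineawd.
Rule 3 (intervocalic spirantization): /d/ is a stop between vowels /a/ and /o/, so it spirantizes to the fricative [z]. /b/ is a stop between vowels /a/ and /i/, so it spirantizes to the fricative [v]. /teradoabineawd/ → terazoavineawd.
Rule 4 (final cluster simplification): /d/ is the second consonant of a word-final cluster /wd/, so it deletes. /terazoavineawd/ → terazoavineaw.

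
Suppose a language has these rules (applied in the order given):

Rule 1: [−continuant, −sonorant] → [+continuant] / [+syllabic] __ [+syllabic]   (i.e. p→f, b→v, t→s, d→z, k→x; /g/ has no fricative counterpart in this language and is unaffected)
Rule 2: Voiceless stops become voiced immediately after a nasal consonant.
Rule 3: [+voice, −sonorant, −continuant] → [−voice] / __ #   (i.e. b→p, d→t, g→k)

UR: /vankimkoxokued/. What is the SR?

vangimgoxoxuet

Rule 1 (intervocalic spirantization): /k/ is a stop between vowels /o/ and /u/, so it spirantizes to the fricative [x]. /vankimkoxokued/ → vankimkoxoxued.
Rule 2 (post-nasal voicing): /k/ is a voiceless stop immediately after the nasal /n/, so it voices to [g]. /k/ is a voiceless stop immediately after the nasal /m/, so it voices to [g]. /vankimkoxoxued/ → vangimgoxoxued.
Rule 3 (final devoicing): /d/ is a voiced stop in word-final position, so it devoices to [t]. /vangimgoxoxued/ → vangimgoxoxuet.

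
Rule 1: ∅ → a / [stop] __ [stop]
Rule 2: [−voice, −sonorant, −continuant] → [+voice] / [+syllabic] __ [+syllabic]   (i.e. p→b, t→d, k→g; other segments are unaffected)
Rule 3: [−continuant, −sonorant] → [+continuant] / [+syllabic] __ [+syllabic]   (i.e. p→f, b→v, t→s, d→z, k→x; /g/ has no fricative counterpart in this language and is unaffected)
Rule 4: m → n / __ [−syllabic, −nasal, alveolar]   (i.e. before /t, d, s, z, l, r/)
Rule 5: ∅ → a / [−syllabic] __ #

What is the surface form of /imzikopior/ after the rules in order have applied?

inzigoviora

Rule 1 (stop-cluster a-epenthesis): no segment meets the environment; /imzikopior/ is unchanged.
Rule 2 (intervocalic voicing): /k/ is a voiceless stop between vowels /i/ and /o/, so it voices to [g]. /p/ is a voiceless stop between vowels /o/ and /i/, so it voices to [b]. /imzikopior/ → imzigobior.
Rule 3 (intervocalic spirantization): /b/ is a stop between vowels /o/ and /i/, so it spirantizes to the fricative [v]. /imzigobior/ → imzigovior.
Rule 4 (nasal place assimilation): /m/ precedes the alveolar consonant /z/, so it assimilates in place to [n]. /imzigovior/ → inzigovior.
Rule 5 (final a-epenthesis): the form ends in the consonant /r/, so [a] is inserted word-finally. /inzigovior/ → inzigoviora.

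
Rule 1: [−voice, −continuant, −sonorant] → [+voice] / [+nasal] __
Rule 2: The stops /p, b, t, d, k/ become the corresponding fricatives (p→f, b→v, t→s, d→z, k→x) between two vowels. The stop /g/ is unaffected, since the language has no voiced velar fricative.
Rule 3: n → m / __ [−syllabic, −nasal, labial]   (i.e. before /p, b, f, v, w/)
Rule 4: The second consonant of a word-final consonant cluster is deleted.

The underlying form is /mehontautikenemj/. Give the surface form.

Rule 1 (post-nasal voicing): /t/ is a voiceless stop immediately after the nasal /n/, so it voices to [d]. /mehontautikenemj/ → mehondautikenemj.
Rule 2 (intervocalic spirantization): /t/ is a stop between vowels /u/ and /i/, so it spirantizes to the fricative [s]. /k/ is a stop between vowels /i/ and /e/, so it spirantizes to the fricative [x]. /mehondautikenemj/ → mehondausixenemj.
Rule 3 (nasal place assimilation): no segment meets the environment; /mehondausixenemj/ is unchanged.
Rule 4 (final cluster simplification): /j/ is the second consonant of a word-final cluster /mj/, so it deletes. /mehondausixenemj/ → mehondausixenem.

mehondausixenem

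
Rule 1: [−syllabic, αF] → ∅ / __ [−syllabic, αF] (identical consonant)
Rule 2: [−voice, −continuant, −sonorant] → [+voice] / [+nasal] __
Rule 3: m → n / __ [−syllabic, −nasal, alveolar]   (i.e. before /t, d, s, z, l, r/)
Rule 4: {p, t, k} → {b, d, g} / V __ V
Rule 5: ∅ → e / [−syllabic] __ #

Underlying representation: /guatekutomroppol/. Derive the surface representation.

Rule 1 (degemination): /pp/ is a geminate; the first /p/ deletes. /guatekutomroppol/ → guatekutomropol.
Rule 2 (post-nasal voicing): no segment meets the environment; /guatekutomropol/ is unchanged.
Rule 3 (nasal place assimilation): /m/ precedes the alveolar consonant /r/, so it assimilates in place to [n]. /guatekutomropol/ → guatekutonropol.
Rule 4 (intervocalic voicing): /t/ is a voiceless stop between vowels /a/ and /e/, so it voices to [d]. /k/ is a voiceless stop between vowels /e/ and /u/, so it voices to [g]. /t/ is a voiceless stop between vowels /u/ and /o/, so it voices to [d]. /p/ is a voiceless stop between vowels /o/ and /o/, so it voices to [b]. /guatekutonropol/ → guadegudonrobol.
Rule 5 (final e-epenthesis): the form ends in the consonant /l/, so [e] is inserted word-finally. /guadegudonrobol/ → guadegudonrobole.

guadegudonrobole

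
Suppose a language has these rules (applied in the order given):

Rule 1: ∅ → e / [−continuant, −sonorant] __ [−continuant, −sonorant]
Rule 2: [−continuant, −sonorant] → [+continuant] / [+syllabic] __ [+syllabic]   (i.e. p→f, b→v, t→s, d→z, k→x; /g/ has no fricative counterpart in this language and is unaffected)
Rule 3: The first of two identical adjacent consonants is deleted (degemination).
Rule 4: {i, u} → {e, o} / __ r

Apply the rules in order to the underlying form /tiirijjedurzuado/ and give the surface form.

tierijezorzuazo

Rule 1 (stop-cluster e-epenthesis): no segment meets the environment; /tiirijjedurzuado/ is unchanged.
Rule 2 (intervocalic spirantization): /d/ is a stop between vowels /e/ and /u/, so it spirantizes to the fricative [z]. /d/ is a stop between vowels /a/ and /o/, so it spirantizes to the fricative [z]. /tiirijjedurzuado/ → tiirijjezurzuazo.
Rule 3 (degemination): /jj/ is a geminate; the first /j/ deletes. /tiirijjezurzuazo/ → tiirijezurzuazo.
Rule 4 (pre-rhotic lowering): /i/ is a high vowel immediately before /r/, so it lowers to [e]. /u/ is a high vowel immediately before /r/, so it lowers to [o]. /tiirijezurzuazo/ → tierijezorzuazo.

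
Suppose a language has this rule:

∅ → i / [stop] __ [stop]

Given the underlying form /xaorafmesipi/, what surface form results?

xaorafmesipi

No segment of /xaorafmesipi/ meets the structural description of the rule, so the form surfaces unchanged.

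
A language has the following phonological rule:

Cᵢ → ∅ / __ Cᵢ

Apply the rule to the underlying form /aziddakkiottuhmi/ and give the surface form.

azidakiotuhmi

/dd/ is a geminate; the first /d/ deletes.
/kk/ is a geminate; the first /k/ deletes.
/tt/ is a geminate; the first /t/ deletes.
The other instances of /z/, /d/, /k/, /t/, /h/, /m/ do not occur in the required environment and remain unchanged.
Surface form: [azidakiotuhmi].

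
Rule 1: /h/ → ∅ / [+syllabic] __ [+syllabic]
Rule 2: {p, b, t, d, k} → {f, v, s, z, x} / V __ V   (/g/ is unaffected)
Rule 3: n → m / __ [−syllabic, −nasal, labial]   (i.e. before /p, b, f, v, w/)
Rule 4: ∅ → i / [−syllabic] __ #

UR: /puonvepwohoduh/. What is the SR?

Rule 1 (intervocalic h-deletion): /h/ occurs between vowels /o/ and /o/, so it deletes. /puonvepwohoduh/ → puonvepwooduh.
Rule 2 (intervocalic spirantization): /d/ is a stop between vowels /o/ and /u/, so it spirantizes to the fricative [z]. /puonvepwooduh/ → puonvepwoozuh.
Rule 3 (nasal place assimilation): /n/ precedes the labial consonant /v/, so it assimilates in place to [m]. /puonvepwoozuh/ → puomvepwoozuh.
Rule 4 (final i-epenthesis): the form ends in the consonant /h/, so [i] is inserted word-finally. /puomvepwoozuh/ → puomvepwoozuhi.

puomvepwoozuhi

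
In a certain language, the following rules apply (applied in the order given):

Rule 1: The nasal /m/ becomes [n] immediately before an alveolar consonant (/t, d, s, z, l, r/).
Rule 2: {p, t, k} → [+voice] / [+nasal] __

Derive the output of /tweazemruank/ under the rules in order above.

tweazenruang

Rule 1 (nasal place assimilation): /m/ precedes the alveolar consonant /r/, so it assimilates in place to [n]. /tweazemruank/ → tweazenruank.
Rule 2 (post-nasal voicing): /k/ is a voiceless stop immediately after the nasal /n/, so it voices to [g]. /tweazenruank/ → tweazenruang.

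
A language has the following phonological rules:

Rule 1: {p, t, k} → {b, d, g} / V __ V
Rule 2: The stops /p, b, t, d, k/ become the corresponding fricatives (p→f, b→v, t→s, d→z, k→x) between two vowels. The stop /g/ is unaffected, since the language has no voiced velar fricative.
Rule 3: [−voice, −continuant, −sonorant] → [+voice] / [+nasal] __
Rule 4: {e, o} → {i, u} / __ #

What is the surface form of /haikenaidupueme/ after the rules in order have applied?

Rule 1 (intervocalic voicing): /k/ is a voiceless stop between vowels /i/ and /e/, so it voices to [g]. /p/ is a voiceless stop between vowels /u/ and /u/, so it voices to [b]. /haikenaidupueme/ → haigenaidubueme.
Rule 2 (intervocalic spirantization): /d/ is a stop between vowels /i/ and /u/, so it spirantizes to the fricative [z]. /b/ is a stop between vowels /u/ and /u/, so it spirantizes to the fricative [v]. /haigenaidubueme/ → haigenaizuvueme.
Rule 3 (post-nasal voicing): no segment meets the environment; /haigenaizuvueme/ is unchanged.
Rule 4 (final vowel raising): /e/ is a mid vowel in word-final position, so it raises to [i]. /haigenaizuvueme/ → haigenaizuvuemi.

haigenaizuvuemi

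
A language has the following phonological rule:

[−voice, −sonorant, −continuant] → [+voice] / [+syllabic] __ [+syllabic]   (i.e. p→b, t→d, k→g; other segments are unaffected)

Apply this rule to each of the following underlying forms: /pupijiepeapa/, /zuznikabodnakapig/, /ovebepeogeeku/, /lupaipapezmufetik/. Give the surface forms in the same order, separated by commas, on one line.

/pupijiepeapa/: /p/ is a voiceless stop between vowels /u/ and /i/, so it voices to [b]. /p/ is a voiceless stop between vowels /e/ and /e/, so it voices to [b]. /p/ is a voiceless stop between vowels /a/ and /a/, so it voices to [b]. → [pubijiebeaba].
/zuznikabodnakapig/: /k/ is a voiceless stop between vowels /i/ and /a/, so it voices to [g]. /k/ is a voiceless stop between vowels /a/ and /a/, so it voices to [g]. /p/ is a voiceless stop between vowels /a/ and /i/, so it voices to [b]. → [zuznigabodnagabig].
/ovebepeogeeku/: /p/ is a voiceless stop between vowels /e/ and /e/, so it voices to [b]. /k/ is a voiceless stop between vowels /e/ and /u/, so it voices to [g]. → [ovebebeogeegu].
/lupaipapezmufetik/: /p/ is a voiceless stop between vowels /u/ and /a/, so it voices to [b]. /p/ is a voiceless stop between vowels /i/ and /a/, so it voices to [b]. /p/ is a voiceless stop between vowels /a/ and /e/, so it voices to [b]. /t/ is a voiceless stop between vowels /e/ and /i/, so it voices to [d]. → [lubaibabezmufedik].

pubijiebeaba, zuznigabodnagabig, ovebebeogeegu, lubaibabezmufedik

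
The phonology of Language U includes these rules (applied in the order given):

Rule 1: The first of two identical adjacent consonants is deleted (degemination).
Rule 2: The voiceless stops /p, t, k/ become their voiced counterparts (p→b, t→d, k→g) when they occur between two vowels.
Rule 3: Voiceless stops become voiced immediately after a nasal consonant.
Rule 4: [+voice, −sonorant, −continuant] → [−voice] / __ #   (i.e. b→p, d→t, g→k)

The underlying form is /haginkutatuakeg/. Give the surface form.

Rule 1 (degemination): no segment meets the environment; /haginkutatuakeg/ is unchanged.
Rule 2 (intervocalic voicing): /t/ is a voiceless stop between vowels /u/ and /a/, so it voices to [d]. /t/ is a voiceless stop between vowels /a/ and /u/, so it voices to [d]. /k/ is a voiceless stop between vowels /a/ and /e/, so it voices to [g]. /haginkutatuakeg/ → haginkudaduageg.
Rule 3 (post-nasal voicing): /k/ is a voiceless stop immediately after the nasal /n/, so it voices to [g]. /haginkudaduageg/ → hagingudaduageg.
Rule 4 (final devoicing): /g/ is a voiced stop in word-final position, so it devoices to [k]. /hagingudaduageg/ → hagingudaduagek.

hagingudaduagek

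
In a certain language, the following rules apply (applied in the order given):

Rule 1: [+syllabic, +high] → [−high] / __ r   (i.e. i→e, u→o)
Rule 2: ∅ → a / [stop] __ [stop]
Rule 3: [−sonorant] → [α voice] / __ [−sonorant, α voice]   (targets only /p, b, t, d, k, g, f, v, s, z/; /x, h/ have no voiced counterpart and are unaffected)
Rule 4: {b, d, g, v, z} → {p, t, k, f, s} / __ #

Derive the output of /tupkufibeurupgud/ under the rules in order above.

tupakufibeorupagut

Rule 1 (pre-rhotic lowering): /u/ is a high vowel immediately before /r/, so it lowers to [o]. /tupkufibeurupgud/ → tupkufibeorupgud.
Rule 2 (stop-cluster a-epenthesis): /p/ and /k/ form a stop–stop cluster, so [a] is inserted between them. /p/ and /g/ form a stop–stop cluster, so [a] is inserted between them. /tupkufibeorupgud/ → tupakufibeorupagud.
Rule 3 (regressive voicing assimilation): no segment meets the environment; /tupakufibeorupagud/ is unchanged.
Rule 4 (final devoicing): /d/ is a voiced obstruent in word-final position, so it devoices to [t]. /tupakufibeorupagud/ → tupakufibeorupagut.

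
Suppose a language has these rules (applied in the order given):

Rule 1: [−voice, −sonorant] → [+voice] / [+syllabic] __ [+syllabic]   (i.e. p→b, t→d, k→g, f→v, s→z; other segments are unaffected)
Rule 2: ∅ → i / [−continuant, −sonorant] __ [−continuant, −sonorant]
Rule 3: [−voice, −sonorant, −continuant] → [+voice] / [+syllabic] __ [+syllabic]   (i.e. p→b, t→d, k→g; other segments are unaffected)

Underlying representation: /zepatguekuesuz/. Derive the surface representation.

Rule 1 (intervocalic voicing): /p/ is a voiceless obstruent between vowels /e/ and /a/, so it voices to [b]. /k/ is a voiceless obstruent between vowels /e/ and /u/, so it voices to [g]. /s/ is a voiceless obstruent between vowels /e/ and /u/, so it voices to [z]. /zepatguekuesuz/ → zebatgueguezuz.
Rule 2 (stop-cluster i-epenthesis): /t/ and /g/ form a stop–stop cluster, so [i] is inserted between them. /zebatgueguezuz/ → zebatigueguezuz.
Rule 3 (intervocalic voicing): /t/ is a voiceless stop between vowels /a/ and /i/, so it voices to [d]. /zebatigueguezuz/ → zebadigueguezuz.

zebadigueguezuz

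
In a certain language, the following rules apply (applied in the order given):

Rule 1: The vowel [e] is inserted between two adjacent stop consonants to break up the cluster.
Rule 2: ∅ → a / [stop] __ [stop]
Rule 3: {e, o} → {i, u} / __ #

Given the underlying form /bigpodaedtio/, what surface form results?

bigepodaedetiu

Rule 1 (stop-cluster e-epenthesis): /g/ and /p/ form a stop–stop cluster, so [e] is inserted between them. /d/ and /t/ form a stop–stop cluster, so [e] is inserted between them. /bigpodaedtio/ → bigepodaedetio.
Rule 2 (stop-cluster a-epenthesis): no segment meets the environment; /bigepodaedetio/ is unchanged.
Rule 3 (final vowel raising): /o/ is a mid vowel in word-final position, so it raises to [u]. /bigepodaedetio/ → bigepodaedetiu.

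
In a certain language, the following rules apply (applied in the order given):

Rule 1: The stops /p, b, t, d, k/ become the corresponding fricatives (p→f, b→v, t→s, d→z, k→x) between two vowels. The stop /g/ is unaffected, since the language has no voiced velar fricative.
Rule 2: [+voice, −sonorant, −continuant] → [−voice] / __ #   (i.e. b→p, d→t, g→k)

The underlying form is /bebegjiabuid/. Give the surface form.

bevegjiavuit

Rule 1 (intervocalic spirantization): /b/ is a stop between vowels /e/ and /e/, so it spirantizes to the fricative [v]. /b/ is a stop between vowels /a/ and /u/, so it spirantizes to the fricative [v]. /bebegjiabuid/ → bevegjiavuid.
Rule 2 (final devoicing): /d/ is a voiced stop in word-final position, so it devoices to [t]. /bevegjiavuid/ → bevegjiavuit.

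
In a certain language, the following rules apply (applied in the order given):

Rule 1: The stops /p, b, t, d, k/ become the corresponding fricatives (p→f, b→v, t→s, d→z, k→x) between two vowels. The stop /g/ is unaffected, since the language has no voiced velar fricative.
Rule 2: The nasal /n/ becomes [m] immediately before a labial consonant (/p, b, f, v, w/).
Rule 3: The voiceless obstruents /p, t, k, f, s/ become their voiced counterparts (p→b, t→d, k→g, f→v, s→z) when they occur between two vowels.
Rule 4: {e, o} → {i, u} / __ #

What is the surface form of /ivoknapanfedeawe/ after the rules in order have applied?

ivoknavamfezeawi

Rule 1 (intervocalic spirantization): /p/ is a stop between vowels /a/ and /a/, so it spirantizes to the fricative [f]. /d/ is a stop between vowels /e/ and /e/, so it spirantizes to the fricative [z]. /ivoknapanfedeawe/ → ivoknafanfezeawe.
Rule 2 (nasal place assimilation): /n/ precedes the labial consonant /f/, so it assimilates in place to [m]. /ivoknafanfezeawe/ → ivoknafamfezeawe.
Rule 3 (intervocalic voicing): /f/ is a voiceless obstruent between vowels /a/ and /a/, so it voices to [v]. /ivoknafamfezeawe/ → ivoknavamfezeawe.
Rule 4 (final vowel raising): /e/ is a mid vowel in word-final position, so it raises to [i]. /ivoknavamfezeawe/ → ivoknavamfezeawi.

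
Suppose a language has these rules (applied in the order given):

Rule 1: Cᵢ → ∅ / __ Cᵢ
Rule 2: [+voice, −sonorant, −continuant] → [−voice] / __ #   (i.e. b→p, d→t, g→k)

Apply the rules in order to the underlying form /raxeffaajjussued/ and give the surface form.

raxefaajusuet

Rule 1 (degemination): /ff/ is a geminate; the first /f/ deletes. /jj/ is a geminate; the first /j/ deletes. /ss/ is a geminate; the first /s/ deletes. /raxeffaajjussued/ → raxefaajusued.
Rule 2 (final devoicing): /d/ is a voiced stop in word-final position, so it devoices to [t]. /raxefaajusued/ → raxefaajusuet.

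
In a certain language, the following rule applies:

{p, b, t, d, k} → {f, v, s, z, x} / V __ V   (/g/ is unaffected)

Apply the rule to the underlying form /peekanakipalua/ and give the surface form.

Scanning /peekanakipalua/: /p/ at position 1 is not in the conditioning environment; /k/ is a stop between vowels /e/ and /a/, so it spirantizes to the fricative [x]; /k/ is a stop between vowels /a/ and /i/, so it spirantizes to the fricative [x]; /p/ is a stop between vowels /i/ and /a/, so it spirantizes to the fricative [f].
Result: [peexanaxifalua].

peexanaxifalua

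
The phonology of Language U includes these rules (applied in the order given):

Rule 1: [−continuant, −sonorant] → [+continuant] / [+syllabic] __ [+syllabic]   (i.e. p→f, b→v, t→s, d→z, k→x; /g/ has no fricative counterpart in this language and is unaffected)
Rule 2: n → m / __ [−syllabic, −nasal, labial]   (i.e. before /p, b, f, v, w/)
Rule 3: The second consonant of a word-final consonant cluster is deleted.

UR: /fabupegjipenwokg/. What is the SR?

favufegjifemwok

Rule 1 (intervocalic spirantization): /b/ is a stop between vowels /a/ and /u/, so it spirantizes to the fricative [v]. /p/ is a stop between vowels /u/ and /e/, so it spirantizes to the fricative [f]. /p/ is a stop between vowels /i/ and /e/, so it spirantizes to the fricative [f]. /fabupegjipenwokg/ → favufegjifenwokg.
Rule 2 (nasal place assimilation): /n/ precedes the labial consonant /w/, so it assimilates in place to [m]. /favufegjifenwokg/ → favufegjifemwokg.
Rule 3 (final cluster simplification): /g/ is the second consonant of a word-final cluster /kg/, so it deletes. /favufegjifemwokg/ → favufegjifemwok.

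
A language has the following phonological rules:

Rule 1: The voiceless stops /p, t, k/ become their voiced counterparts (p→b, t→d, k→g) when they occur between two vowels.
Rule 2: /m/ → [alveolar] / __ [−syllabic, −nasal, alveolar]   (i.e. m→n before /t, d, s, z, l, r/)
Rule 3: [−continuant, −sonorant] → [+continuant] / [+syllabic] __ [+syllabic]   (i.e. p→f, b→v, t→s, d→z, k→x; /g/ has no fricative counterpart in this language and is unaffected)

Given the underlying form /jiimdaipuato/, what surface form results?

jiindaivuazo

Rule 1 (intervocalic voicing): /p/ is a voiceless stop between vowels /i/ and /u/, so it voices to [b]. /t/ is a voiceless stop between vowels /a/ and /o/, so it voices to [d]. /jiimdaipuato/ → jiimdaibuado.
Rule 2 (nasal place assimilation): /m/ precedes the alveolar consonant /d/, so it assimilates in place to [n]. /jiimdaibuado/ → jiindaibuado.
Rule 3 (intervocalic spirantization): /b/ is a stop between vowels /i/ and /u/, so it spirantizes to the fricative [v]. /d/ is a stop between vowels /a/ and /o/, so it spirantizes to the fricative [z]. /jiindaibuado/ → jiindaivuazo.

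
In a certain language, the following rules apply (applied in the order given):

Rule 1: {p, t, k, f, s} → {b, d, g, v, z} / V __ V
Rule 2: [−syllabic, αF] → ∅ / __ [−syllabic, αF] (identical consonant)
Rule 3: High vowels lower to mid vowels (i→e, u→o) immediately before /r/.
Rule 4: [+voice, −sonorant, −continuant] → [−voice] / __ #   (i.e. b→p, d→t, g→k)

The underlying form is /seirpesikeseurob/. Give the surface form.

Rule 1 (intervocalic voicing): /s/ is a voiceless obstruent between vowels /e/ and /i/, so it voices to [z]. /k/ is a voiceless obstruent between vowels /i/ and /e/, so it voices to [g]. /s/ is a voiceless obstruent between vowels /e/ and /e/, so it voices to [z]. /seirpesikeseurob/ → seirpezigezeurob.
Rule 2 (degemination): no segment meets the environment; /seirpezigezeurob/ is unchanged.
Rule 3 (pre-rhotic lowering): /i/ is a high vowel immediately before /r/, so it lowers to [e]. /u/ is a high vowel immediately before /r/, so it lowers to [o]. /seirpezigezeurob/ → seerpezigezeorob.
Rule 4 (final devoicing): /b/ is a voiced stop in word-final position, so it devoices to [p]. /seerpezigezeorob/ → seerpezigezeorop.

seerpezigezeorop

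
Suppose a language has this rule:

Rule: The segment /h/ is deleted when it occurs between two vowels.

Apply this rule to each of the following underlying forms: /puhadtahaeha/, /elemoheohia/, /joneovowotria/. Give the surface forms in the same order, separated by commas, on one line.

puadtaaea, elemoeoia, joneovowotria

/puhadtahaeha/: /h/ occurs between vowels /u/ and /a/, so it deletes. /h/ occurs between vowels /a/ and /a/, so it deletes. /h/ occurs between vowels /e/ and /a/, so it deletes. → [puadtaaea].
/elemoheohia/: /h/ occurs between vowels /o/ and /e/, so it deletes. /h/ occurs between vowels /o/ and /i/, so it deletes. → [elemoeoia].
/joneovowotria/: the rule's environment is not met; surfaces unchanged as [joneovowotria].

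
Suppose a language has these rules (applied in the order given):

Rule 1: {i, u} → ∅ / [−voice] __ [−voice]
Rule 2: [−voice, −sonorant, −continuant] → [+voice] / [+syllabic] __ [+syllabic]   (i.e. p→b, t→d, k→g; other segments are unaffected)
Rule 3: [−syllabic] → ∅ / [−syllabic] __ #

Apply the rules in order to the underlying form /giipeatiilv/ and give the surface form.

giibeadiil

Rule 1 (high vowel syncope): no segment meets the environment; /giipeatiilv/ is unchanged.
Rule 2 (intervocalic voicing): /p/ is a voiceless stop between vowels /i/ and /e/, so it voices to [b]. /t/ is a voiceless stop between vowels /a/ and /i/, so it voices to [d]. /giipeatiilv/ → giibeadiilv.
Rule 3 (final cluster simplification): /v/ is the second consonant of a word-final cluster /lv/, so it deletes. /giibeadiilv/ → giibeadiil.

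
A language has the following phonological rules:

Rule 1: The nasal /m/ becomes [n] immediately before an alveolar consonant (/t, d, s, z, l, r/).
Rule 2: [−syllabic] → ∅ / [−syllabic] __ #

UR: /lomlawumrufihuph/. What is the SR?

lonlawunrufihup

Rule 1 (nasal place assimilation): /m/ precedes the alveolar consonant /l/, so it assimilates in place to [n]. /m/ precedes the alveolar consonant /r/, so it assimilates in place to [n]. /lomlawumrufihuph/ → lonlawunrufihuph.
Rule 2 (final cluster simplification): /h/ is the second consonant of a word-final cluster /ph/, so it deletes. /lonlawunrufihuph/ → lonlawunrufihup.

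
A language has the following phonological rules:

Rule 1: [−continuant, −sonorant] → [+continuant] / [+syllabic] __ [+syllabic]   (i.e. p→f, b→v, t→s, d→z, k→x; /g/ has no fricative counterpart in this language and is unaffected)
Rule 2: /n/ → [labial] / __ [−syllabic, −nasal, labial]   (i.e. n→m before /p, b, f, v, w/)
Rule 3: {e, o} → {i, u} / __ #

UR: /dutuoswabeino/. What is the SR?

Rule 1 (intervocalic spirantization): /t/ is a stop between vowels /u/ and /u/, so it spirantizes to the fricative [s]. /b/ is a stop between vowels /a/ and /e/, so it spirantizes to the fricative [v]. /dutuoswabeino/ → dusuoswaveino.
Rule 2 (nasal place assimilation): no segment meets the environment; /dusuoswaveino/ is unchanged.
Rule 3 (final vowel raising): /o/ is a mid vowel in word-final position, so it raises to [u]. /dusuoswaveino/ → dusuoswaveinu.

dusuoswaveinu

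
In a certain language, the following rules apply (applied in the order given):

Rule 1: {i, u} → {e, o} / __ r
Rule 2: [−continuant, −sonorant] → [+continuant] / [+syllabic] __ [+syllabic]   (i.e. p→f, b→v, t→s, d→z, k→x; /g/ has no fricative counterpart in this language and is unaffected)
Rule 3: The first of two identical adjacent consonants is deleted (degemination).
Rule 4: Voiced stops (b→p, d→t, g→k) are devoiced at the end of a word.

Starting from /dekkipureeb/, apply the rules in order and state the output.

dekiforeep

Rule 1 (pre-rhotic lowering): /u/ is a high vowel immediately before /r/, so it lowers to [o]. /dekkipureeb/ → dekkiporeeb.
Rule 2 (intervocalic spirantization): /p/ is a stop between vowels /i/ and /o/, so it spirantizes to the fricative [f]. /dekkiporeeb/ → dekkiforeeb.
Rule 3 (degemination): /kk/ is a geminate; the first /k/ deletes. /dekkiforeeb/ → dekiforeeb.
Rule 4 (final devoicing): /b/ is a voiced stop in word-final position, so it devoices to [p]. /dekiforeeb/ → dekiforeep.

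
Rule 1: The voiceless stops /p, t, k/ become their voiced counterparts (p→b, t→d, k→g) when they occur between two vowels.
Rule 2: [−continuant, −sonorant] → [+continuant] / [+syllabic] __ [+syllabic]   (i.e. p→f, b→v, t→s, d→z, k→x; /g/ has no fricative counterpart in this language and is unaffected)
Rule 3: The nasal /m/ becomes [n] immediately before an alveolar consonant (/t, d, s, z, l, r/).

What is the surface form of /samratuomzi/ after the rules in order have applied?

Rule 1 (intervocalic voicing): /t/ is a voiceless stop between vowels /a/ and /u/, so it voices to [d]. /samratuomzi/ → samraduomzi.
Rule 2 (intervocalic spirantization): /d/ is a stop between vowels /a/ and /u/, so it spirantizes to the fricative [z]. /samraduomzi/ → samrazuomzi.
Rule 3 (nasal place assimilation): /m/ precedes the alveolar consonant /r/, so it assimilates in place to [n]. /m/ precedes the alveolar consonant /z/, so it assimilates in place to [n]. /samrazuomzi/ → sanrazuonzi.

sanrazuonzi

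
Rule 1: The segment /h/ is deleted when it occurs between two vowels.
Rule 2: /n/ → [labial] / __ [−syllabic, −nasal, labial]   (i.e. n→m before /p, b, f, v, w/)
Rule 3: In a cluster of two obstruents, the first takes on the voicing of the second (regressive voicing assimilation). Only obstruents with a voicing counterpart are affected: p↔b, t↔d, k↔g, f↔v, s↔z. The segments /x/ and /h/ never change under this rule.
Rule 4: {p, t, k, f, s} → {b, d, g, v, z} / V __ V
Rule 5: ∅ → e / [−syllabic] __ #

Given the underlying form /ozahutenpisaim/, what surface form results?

ozaudempizaime

Rule 1 (intervocalic h-deletion): /h/ occurs between vowels /a/ and /u/, so it deletes. /ozahutenpisaim/ → ozautenpisaim.
Rule 2 (nasal place assimilation): /n/ precedes the labial consonant /p/, so it assimilates in place to [m]. /ozautenpisaim/ → ozautempisaim.
Rule 3 (regressive voicing assimilation): no segment meets the environment; /ozautempisaim/ is unchanged.
Rule 4 (intervocalic voicing): /t/ is a voiceless obstruent between vowels /u/ and /e/, so it voices to [d]. /s/ is a voiceless obstruent between vowels /i/ and /a/, so it voices to [z]. /ozautempisaim/ → ozaudempizaim.
Rule 5 (final e-epenthesis): the form ends in the consonant /m/, so [e] is inserted word-finally. /ozaudempizaim/ → ozaudempizaime.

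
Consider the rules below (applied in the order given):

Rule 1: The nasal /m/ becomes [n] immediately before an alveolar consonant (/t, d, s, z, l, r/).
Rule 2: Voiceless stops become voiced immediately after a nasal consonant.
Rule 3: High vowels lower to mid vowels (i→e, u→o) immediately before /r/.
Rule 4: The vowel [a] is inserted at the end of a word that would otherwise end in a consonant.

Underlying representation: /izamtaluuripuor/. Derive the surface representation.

Rule 1 (nasal place assimilation): /m/ precedes the alveolar consonant /t/, so it assimilates in place to [n]. /izamtaluuripuor/ → izantaluuripuor.
Rule 2 (post-nasal voicing): /t/ is a voiceless stop immediately after the nasal /n/, so it voices to [d]. /izantaluuripuor/ → izandaluuripuor.
Rule 3 (pre-rhotic lowering): /u/ is a high vowel immediately before /r/, so it lowers to [o]. /izandaluuripuor/ → izandaluoripuor.
Rule 4 (final a-epenthesis): the form ends in the consonant /r/, so [a] is inserted word-finally. /izandaluoripuor/ → izandaluoripuora.

izandaluoripuora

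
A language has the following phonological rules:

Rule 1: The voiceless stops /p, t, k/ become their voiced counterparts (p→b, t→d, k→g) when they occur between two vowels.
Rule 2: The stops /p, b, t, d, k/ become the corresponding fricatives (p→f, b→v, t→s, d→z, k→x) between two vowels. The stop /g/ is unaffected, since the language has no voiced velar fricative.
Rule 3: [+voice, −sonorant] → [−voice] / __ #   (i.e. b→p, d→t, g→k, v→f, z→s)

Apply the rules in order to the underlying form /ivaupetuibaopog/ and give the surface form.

ivauvezuivaovok

Rule 1 (intervocalic voicing): /p/ is a voiceless stop between vowels /u/ and /e/, so it voices to [b]. /t/ is a voiceless stop between vowels /e/ and /u/, so it voices to [d]. /p/ is a voiceless stop between vowels /o/ and /o/, so it voices to [b]. /ivaupetuibaopog/ → ivaubeduibaobog.
Rule 2 (intervocalic spirantization): /b/ is a stop between vowels /u/ and /e/, so it spirantizes to the fricative [v]. /d/ is a stop between vowels /e/ and /u/, so it spirantizes to the fricative [z]. /b/ is a stop between vowels /i/ and /a/, so it spirantizes to the fricative [v]. /b/ is a stop between vowels /o/ and /o/, so it spirantizes to the fricative [v]. /ivaubeduibaobog/ → ivauvezuivaovog.
Rule 3 (final devoicing): /g/ is a voiced obstruent in word-final position, so it devoices to [k]. /ivauvezuivaovog/ → ivauvezuivaovok.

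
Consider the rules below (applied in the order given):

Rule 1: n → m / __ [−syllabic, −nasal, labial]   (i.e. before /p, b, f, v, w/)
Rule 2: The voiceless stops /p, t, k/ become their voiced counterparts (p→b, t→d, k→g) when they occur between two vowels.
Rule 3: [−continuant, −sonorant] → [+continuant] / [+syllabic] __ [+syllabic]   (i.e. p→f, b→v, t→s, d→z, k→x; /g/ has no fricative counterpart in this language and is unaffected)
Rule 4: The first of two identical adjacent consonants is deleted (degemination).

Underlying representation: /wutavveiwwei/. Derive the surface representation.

Rule 1 (nasal place assimilation): no segment meets the environment; /wutavveiwwei/ is unchanged.
Rule 2 (intervocalic voicing): /t/ is a voiceless stop between vowels /u/ and /a/, so it voices to [d]. /wutavveiwwei/ → wudavveiwwei.
Rule 3 (intervocalic spirantization): /d/ is a stop between vowels /u/ and /a/, so it spirantizes to the fricative [z]. /wudavveiwwei/ → wuzavveiwwei.
Rule 4 (degemination): /vv/ is a geminate; the first /v/ deletes. /ww/ is a geminate; the first /w/ deletes. /wuzavveiwwei/ → wuzaveiwei.

wuzaveiwei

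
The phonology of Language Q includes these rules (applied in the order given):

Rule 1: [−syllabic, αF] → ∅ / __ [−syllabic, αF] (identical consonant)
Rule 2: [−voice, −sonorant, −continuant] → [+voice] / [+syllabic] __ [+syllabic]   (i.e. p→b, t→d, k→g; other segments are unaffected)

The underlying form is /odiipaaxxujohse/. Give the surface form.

odiibaaxujohse

Rule 1 (degemination): /xx/ is a geminate; the first /x/ deletes. /odiipaaxxujohse/ → odiipaaxujohse.
Rule 2 (intervocalic voicing): /p/ is a voiceless stop between vowels /i/ and /a/, so it voices to [b]. /odiipaaxujohse/ → odiibaaxujohse.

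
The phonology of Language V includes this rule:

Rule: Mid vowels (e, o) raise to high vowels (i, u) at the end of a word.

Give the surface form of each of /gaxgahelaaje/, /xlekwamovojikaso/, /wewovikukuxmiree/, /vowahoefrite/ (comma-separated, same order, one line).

gaxgahelaaji, xlekwamovojikasu, wewovikukuxmirei, vowahoefriti

/gaxgahelaaje/: /e/ is a mid vowel in word-final position, so it raises to [i]. → [gaxgahelaaji].
/xlekwamovojikaso/: /o/ is a mid vowel in word-final position, so it raises to [u]. → [xlekwamovojikasu].
/wewovikukuxmiree/: /e/ is a mid vowel in word-final position, so it raises to [i]. → [wewovikukuxmirei].
/vowahoefrite/: /e/ is a mid vowel in word-final position, so it raises to [i]. → [vowahoefriti].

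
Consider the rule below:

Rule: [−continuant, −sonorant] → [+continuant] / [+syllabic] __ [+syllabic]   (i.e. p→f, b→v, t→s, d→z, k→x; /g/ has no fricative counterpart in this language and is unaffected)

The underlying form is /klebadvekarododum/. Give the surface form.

Scanning /klebadvekarododum/: /k/ at position 1 is not in the conditioning environment; /b/ is a stop between vowels /e/ and /a/, so it spirantizes to the fricative [v]; /d/ at position 6 is not in the conditioning environment; /k/ is a stop between vowels /e/ and /a/, so it spirantizes to the fricative [x]; /d/ is a stop between vowels /o/ and /o/, so it spirantizes to the fricative [z]; /d/ is a stop between vowels /o/ and /u/, so it spirantizes to the fricative [z].
Result: [klevadvexarozozum].

klevadvexarozozum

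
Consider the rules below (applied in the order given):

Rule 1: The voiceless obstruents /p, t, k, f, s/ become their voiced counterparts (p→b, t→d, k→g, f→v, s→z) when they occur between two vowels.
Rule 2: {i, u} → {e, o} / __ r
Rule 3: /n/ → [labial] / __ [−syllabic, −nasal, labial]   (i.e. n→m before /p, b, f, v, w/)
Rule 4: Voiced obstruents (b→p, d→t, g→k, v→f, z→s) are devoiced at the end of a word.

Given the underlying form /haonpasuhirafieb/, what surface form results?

Rule 1 (intervocalic voicing): /s/ is a voiceless obstruent between vowels /a/ and /u/, so it voices to [z]. /f/ is a voiceless obstruent between vowels /a/ and /i/, so it voices to [v]. /haonpasuhirafieb/ → haonpazuhiravieb.
Rule 2 (pre-rhotic lowering): /i/ is a high vowel immediately before /r/, so it lowers to [e]. /haonpazuhiravieb/ → haonpazuheravieb.
Rule 3 (nasal place assimilation): /n/ precedes the labial consonant /p/, so it assimilates in place to [m]. /haonpazuheravieb/ → haompazuheravieb.
Rule 4 (final devoicing): /b/ is a voiced obstruent in word-final position, so it devoices to [p]. /haompazuheravieb/ → haompazuheraviep.

haompazuheraviep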